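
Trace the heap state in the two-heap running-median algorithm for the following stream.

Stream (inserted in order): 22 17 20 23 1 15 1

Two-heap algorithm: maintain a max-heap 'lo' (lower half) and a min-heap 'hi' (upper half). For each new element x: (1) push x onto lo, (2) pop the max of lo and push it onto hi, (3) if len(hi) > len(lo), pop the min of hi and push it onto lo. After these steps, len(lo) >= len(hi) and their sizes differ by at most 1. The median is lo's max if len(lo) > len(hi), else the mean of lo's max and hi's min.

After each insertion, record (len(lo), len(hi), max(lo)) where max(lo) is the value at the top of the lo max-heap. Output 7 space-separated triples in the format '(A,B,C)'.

Answer: (1,0,22) (1,1,17) (2,1,20) (2,2,20) (3,2,20) (3,3,17) (4,3,17)

Derivation:
Step 1: insert 22 -> lo=[22] hi=[] -> (len(lo)=1, len(hi)=0, max(lo)=22)
Step 2: insert 17 -> lo=[17] hi=[22] -> (len(lo)=1, len(hi)=1, max(lo)=17)
Step 3: insert 20 -> lo=[17, 20] hi=[22] -> (len(lo)=2, len(hi)=1, max(lo)=20)
Step 4: insert 23 -> lo=[17, 20] hi=[22, 23] -> (len(lo)=2, len(hi)=2, max(lo)=20)
Step 5: insert 1 -> lo=[1, 17, 20] hi=[22, 23] -> (len(lo)=3, len(hi)=2, max(lo)=20)
Step 6: insert 15 -> lo=[1, 15, 17] hi=[20, 22, 23] -> (len(lo)=3, len(hi)=3, max(lo)=17)
Step 7: insert 1 -> lo=[1, 1, 15, 17] hi=[20, 22, 23] -> (len(lo)=4, len(hi)=3, max(lo)=17)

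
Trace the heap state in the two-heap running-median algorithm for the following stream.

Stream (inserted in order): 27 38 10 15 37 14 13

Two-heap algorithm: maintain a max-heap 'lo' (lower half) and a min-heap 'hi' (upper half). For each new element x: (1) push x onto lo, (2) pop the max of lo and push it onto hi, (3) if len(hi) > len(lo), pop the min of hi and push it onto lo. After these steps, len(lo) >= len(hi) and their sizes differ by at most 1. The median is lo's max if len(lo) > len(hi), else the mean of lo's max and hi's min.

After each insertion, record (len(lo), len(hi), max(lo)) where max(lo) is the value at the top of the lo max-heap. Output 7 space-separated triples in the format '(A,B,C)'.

Step 1: insert 27 -> lo=[27] hi=[] -> (len(lo)=1, len(hi)=0, max(lo)=27)
Step 2: insert 38 -> lo=[27] hi=[38] -> (len(lo)=1, len(hi)=1, max(lo)=27)
Step 3: insert 10 -> lo=[10, 27] hi=[38] -> (len(lo)=2, len(hi)=1, max(lo)=27)
Step 4: insert 15 -> lo=[10, 15] hi=[27, 38] -> (len(lo)=2, len(hi)=2, max(lo)=15)
Step 5: insert 37 -> lo=[10, 15, 27] hi=[37, 38] -> (len(lo)=3, len(hi)=2, max(lo)=27)
Step 6: insert 14 -> lo=[10, 14, 15] hi=[27, 37, 38] -> (len(lo)=3, len(hi)=3, max(lo)=15)
Step 7: insert 13 -> lo=[10, 13, 14, 15] hi=[27, 37, 38] -> (len(lo)=4, len(hi)=3, max(lo)=15)

Answer: (1,0,27) (1,1,27) (2,1,27) (2,2,15) (3,2,27) (3,3,15) (4,3,15)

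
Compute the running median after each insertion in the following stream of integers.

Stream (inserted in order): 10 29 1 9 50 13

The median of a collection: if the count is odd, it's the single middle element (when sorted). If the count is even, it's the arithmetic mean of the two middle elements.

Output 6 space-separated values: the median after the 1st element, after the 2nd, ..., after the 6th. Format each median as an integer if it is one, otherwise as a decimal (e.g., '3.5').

Answer: 10 19.5 10 9.5 10 11.5

Derivation:
Step 1: insert 10 -> lo=[10] (size 1, max 10) hi=[] (size 0) -> median=10
Step 2: insert 29 -> lo=[10] (size 1, max 10) hi=[29] (size 1, min 29) -> median=19.5
Step 3: insert 1 -> lo=[1, 10] (size 2, max 10) hi=[29] (size 1, min 29) -> median=10
Step 4: insert 9 -> lo=[1, 9] (size 2, max 9) hi=[10, 29] (size 2, min 10) -> median=9.5
Step 5: insert 50 -> lo=[1, 9, 10] (size 3, max 10) hi=[29, 50] (size 2, min 29) -> median=10
Step 6: insert 13 -> lo=[1, 9, 10] (size 3, max 10) hi=[13, 29, 50] (size 3, min 13) -> median=11.5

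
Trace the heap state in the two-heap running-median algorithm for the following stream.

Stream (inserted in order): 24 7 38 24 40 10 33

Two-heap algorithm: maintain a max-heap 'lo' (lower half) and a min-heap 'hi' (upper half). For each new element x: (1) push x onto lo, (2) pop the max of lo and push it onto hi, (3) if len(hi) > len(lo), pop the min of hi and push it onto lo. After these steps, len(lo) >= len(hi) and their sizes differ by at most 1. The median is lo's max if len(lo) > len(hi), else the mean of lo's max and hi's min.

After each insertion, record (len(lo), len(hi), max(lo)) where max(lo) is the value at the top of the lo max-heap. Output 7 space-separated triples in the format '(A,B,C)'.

Answer: (1,0,24) (1,1,7) (2,1,24) (2,2,24) (3,2,24) (3,3,24) (4,3,24)

Derivation:
Step 1: insert 24 -> lo=[24] hi=[] -> (len(lo)=1, len(hi)=0, max(lo)=24)
Step 2: insert 7 -> lo=[7] hi=[24] -> (len(lo)=1, len(hi)=1, max(lo)=7)
Step 3: insert 38 -> lo=[7, 24] hi=[38] -> (len(lo)=2, len(hi)=1, max(lo)=24)
Step 4: insert 24 -> lo=[7, 24] hi=[24, 38] -> (len(lo)=2, len(hi)=2, max(lo)=24)
Step 5: insert 40 -> lo=[7, 24, 24] hi=[38, 40] -> (len(lo)=3, len(hi)=2, max(lo)=24)
Step 6: insert 10 -> lo=[7, 10, 24] hi=[24, 38, 40] -> (len(lo)=3, len(hi)=3, max(lo)=24)
Step 7: insert 33 -> lo=[7, 10, 24, 24] hi=[33, 38, 40] -> (len(lo)=4, len(hi)=3, max(lo)=24)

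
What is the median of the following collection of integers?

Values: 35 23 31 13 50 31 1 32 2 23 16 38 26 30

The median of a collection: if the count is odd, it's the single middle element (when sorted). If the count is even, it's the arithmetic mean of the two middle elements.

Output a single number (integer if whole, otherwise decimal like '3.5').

Answer: 28

Derivation:
Step 1: insert 35 -> lo=[35] (size 1, max 35) hi=[] (size 0) -> median=35
Step 2: insert 23 -> lo=[23] (size 1, max 23) hi=[35] (size 1, min 35) -> median=29
Step 3: insert 31 -> lo=[23, 31] (size 2, max 31) hi=[35] (size 1, min 35) -> median=31
Step 4: insert 13 -> lo=[13, 23] (size 2, max 23) hi=[31, 35] (size 2, min 31) -> median=27
Step 5: insert 50 -> lo=[13, 23, 31] (size 3, max 31) hi=[35, 50] (size 2, min 35) -> median=31
Step 6: insert 31 -> lo=[13, 23, 31] (size 3, max 31) hi=[31, 35, 50] (size 3, min 31) -> median=31
Step 7: insert 1 -> lo=[1, 13, 23, 31] (size 4, max 31) hi=[31, 35, 50] (size 3, min 31) -> median=31
Step 8: insert 32 -> lo=[1, 13, 23, 31] (size 4, max 31) hi=[31, 32, 35, 50] (size 4, min 31) -> median=31
Step 9: insert 2 -> lo=[1, 2, 13, 23, 31] (size 5, max 31) hi=[31, 32, 35, 50] (size 4, min 31) -> median=31
Step 10: insert 23 -> lo=[1, 2, 13, 23, 23] (size 5, max 23) hi=[31, 31, 32, 35, 50] (size 5, min 31) -> median=27
Step 11: insert 16 -> lo=[1, 2, 13, 16, 23, 23] (size 6, max 23) hi=[31, 31, 32, 35, 50] (size 5, min 31) -> median=23
Step 12: insert 38 -> lo=[1, 2, 13, 16, 23, 23] (size 6, max 23) hi=[31, 31, 32, 35, 38, 50] (size 6, min 31) -> median=27
Step 13: insert 26 -> lo=[1, 2, 13, 16, 23, 23, 26] (size 7, max 26) hi=[31, 31, 32, 35, 38, 50] (size 6, min 31) -> median=26
Step 14: insert 30 -> lo=[1, 2, 13, 16, 23, 23, 26] (size 7, max 26) hi=[30, 31, 31, 32, 35, 38, 50] (size 7, min 30) -> median=28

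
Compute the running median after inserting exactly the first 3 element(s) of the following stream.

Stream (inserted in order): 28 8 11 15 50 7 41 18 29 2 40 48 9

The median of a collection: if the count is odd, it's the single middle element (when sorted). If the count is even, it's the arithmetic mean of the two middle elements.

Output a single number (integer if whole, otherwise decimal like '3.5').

Step 1: insert 28 -> lo=[28] (size 1, max 28) hi=[] (size 0) -> median=28
Step 2: insert 8 -> lo=[8] (size 1, max 8) hi=[28] (size 1, min 28) -> median=18
Step 3: insert 11 -> lo=[8, 11] (size 2, max 11) hi=[28] (size 1, min 28) -> median=11

Answer: 11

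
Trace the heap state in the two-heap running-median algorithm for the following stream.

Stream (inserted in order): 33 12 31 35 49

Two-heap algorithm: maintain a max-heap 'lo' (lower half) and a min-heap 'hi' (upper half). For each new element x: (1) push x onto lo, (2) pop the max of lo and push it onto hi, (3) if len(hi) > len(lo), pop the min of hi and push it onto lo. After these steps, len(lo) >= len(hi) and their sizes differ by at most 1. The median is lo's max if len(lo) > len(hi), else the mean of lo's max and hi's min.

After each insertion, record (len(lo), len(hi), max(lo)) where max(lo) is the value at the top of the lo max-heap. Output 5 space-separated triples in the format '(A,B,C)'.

Answer: (1,0,33) (1,1,12) (2,1,31) (2,2,31) (3,2,33)

Derivation:
Step 1: insert 33 -> lo=[33] hi=[] -> (len(lo)=1, len(hi)=0, max(lo)=33)
Step 2: insert 12 -> lo=[12] hi=[33] -> (len(lo)=1, len(hi)=1, max(lo)=12)
Step 3: insert 31 -> lo=[12, 31] hi=[33] -> (len(lo)=2, len(hi)=1, max(lo)=31)
Step 4: insert 35 -> lo=[12, 31] hi=[33, 35] -> (len(lo)=2, len(hi)=2, max(lo)=31)
Step 5: insert 49 -> lo=[12, 31, 33] hi=[35, 49] -> (len(lo)=3, len(hi)=2, max(lo)=33)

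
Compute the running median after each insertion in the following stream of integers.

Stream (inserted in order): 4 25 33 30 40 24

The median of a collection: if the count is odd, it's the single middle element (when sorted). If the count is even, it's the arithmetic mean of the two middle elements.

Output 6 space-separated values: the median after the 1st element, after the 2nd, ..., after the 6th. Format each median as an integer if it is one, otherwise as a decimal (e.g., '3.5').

Step 1: insert 4 -> lo=[4] (size 1, max 4) hi=[] (size 0) -> median=4
Step 2: insert 25 -> lo=[4] (size 1, max 4) hi=[25] (size 1, min 25) -> median=14.5
Step 3: insert 33 -> lo=[4, 25] (size 2, max 25) hi=[33] (size 1, min 33) -> median=25
Step 4: insert 30 -> lo=[4, 25] (size 2, max 25) hi=[30, 33] (size 2, min 30) -> median=27.5
Step 5: insert 40 -> lo=[4, 25, 30] (size 3, max 30) hi=[33, 40] (size 2, min 33) -> median=30
Step 6: insert 24 -> lo=[4, 24, 25] (size 3, max 25) hi=[30, 33, 40] (size 3, min 30) -> median=27.5

Answer: 4 14.5 25 27.5 30 27.5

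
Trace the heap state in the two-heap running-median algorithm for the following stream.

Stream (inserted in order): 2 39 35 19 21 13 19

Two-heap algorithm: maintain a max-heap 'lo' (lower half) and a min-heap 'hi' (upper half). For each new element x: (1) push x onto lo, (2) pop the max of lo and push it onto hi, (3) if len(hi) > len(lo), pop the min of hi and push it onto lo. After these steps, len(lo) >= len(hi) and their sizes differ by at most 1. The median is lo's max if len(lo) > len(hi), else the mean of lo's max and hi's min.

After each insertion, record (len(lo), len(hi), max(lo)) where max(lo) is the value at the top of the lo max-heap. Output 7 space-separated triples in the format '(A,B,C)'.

Answer: (1,0,2) (1,1,2) (2,1,35) (2,2,19) (3,2,21) (3,3,19) (4,3,19)

Derivation:
Step 1: insert 2 -> lo=[2] hi=[] -> (len(lo)=1, len(hi)=0, max(lo)=2)
Step 2: insert 39 -> lo=[2] hi=[39] -> (len(lo)=1, len(hi)=1, max(lo)=2)
Step 3: insert 35 -> lo=[2, 35] hi=[39] -> (len(lo)=2, len(hi)=1, max(lo)=35)
Step 4: insert 19 -> lo=[2, 19] hi=[35, 39] -> (len(lo)=2, len(hi)=2, max(lo)=19)
Step 5: insert 21 -> lo=[2, 19, 21] hi=[35, 39] -> (len(lo)=3, len(hi)=2, max(lo)=21)
Step 6: insert 13 -> lo=[2, 13, 19] hi=[21, 35, 39] -> (len(lo)=3, len(hi)=3, max(lo)=19)
Step 7: insert 19 -> lo=[2, 13, 19, 19] hi=[21, 35, 39] -> (len(lo)=4, len(hi)=3, max(lo)=19)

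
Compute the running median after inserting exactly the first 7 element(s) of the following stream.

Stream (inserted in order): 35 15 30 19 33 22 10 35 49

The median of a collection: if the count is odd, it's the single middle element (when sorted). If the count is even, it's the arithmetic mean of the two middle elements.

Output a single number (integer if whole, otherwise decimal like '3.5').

Answer: 22

Derivation:
Step 1: insert 35 -> lo=[35] (size 1, max 35) hi=[] (size 0) -> median=35
Step 2: insert 15 -> lo=[15] (size 1, max 15) hi=[35] (size 1, min 35) -> median=25
Step 3: insert 30 -> lo=[15, 30] (size 2, max 30) hi=[35] (size 1, min 35) -> median=30
Step 4: insert 19 -> lo=[15, 19] (size 2, max 19) hi=[30, 35] (size 2, min 30) -> median=24.5
Step 5: insert 33 -> lo=[15, 19, 30] (size 3, max 30) hi=[33, 35] (size 2, min 33) -> median=30
Step 6: insert 22 -> lo=[15, 19, 22] (size 3, max 22) hi=[30, 33, 35] (size 3, min 30) -> median=26
Step 7: insert 10 -> lo=[10, 15, 19, 22] (size 4, max 22) hi=[30, 33, 35] (size 3, min 30) -> median=22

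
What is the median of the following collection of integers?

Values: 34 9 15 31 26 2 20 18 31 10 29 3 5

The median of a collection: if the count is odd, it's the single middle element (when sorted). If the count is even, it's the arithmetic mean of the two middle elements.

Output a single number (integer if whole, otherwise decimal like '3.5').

Answer: 18

Derivation:
Step 1: insert 34 -> lo=[34] (size 1, max 34) hi=[] (size 0) -> median=34
Step 2: insert 9 -> lo=[9] (size 1, max 9) hi=[34] (size 1, min 34) -> median=21.5
Step 3: insert 15 -> lo=[9, 15] (size 2, max 15) hi=[34] (size 1, min 34) -> median=15
Step 4: insert 31 -> lo=[9, 15] (size 2, max 15) hi=[31, 34] (size 2, min 31) -> median=23
Step 5: insert 26 -> lo=[9, 15, 26] (size 3, max 26) hi=[31, 34] (size 2, min 31) -> median=26
Step 6: insert 2 -> lo=[2, 9, 15] (size 3, max 15) hi=[26, 31, 34] (size 3, min 26) -> median=20.5
Step 7: insert 20 -> lo=[2, 9, 15, 20] (size 4, max 20) hi=[26, 31, 34] (size 3, min 26) -> median=20
Step 8: insert 18 -> lo=[2, 9, 15, 18] (size 4, max 18) hi=[20, 26, 31, 34] (size 4, min 20) -> median=19
Step 9: insert 31 -> lo=[2, 9, 15, 18, 20] (size 5, max 20) hi=[26, 31, 31, 34] (size 4, min 26) -> median=20
Step 10: insert 10 -> lo=[2, 9, 10, 15, 18] (size 5, max 18) hi=[20, 26, 31, 31, 34] (size 5, min 20) -> median=19
Step 11: insert 29 -> lo=[2, 9, 10, 15, 18, 20] (size 6, max 20) hi=[26, 29, 31, 31, 34] (size 5, min 26) -> median=20
Step 12: insert 3 -> lo=[2, 3, 9, 10, 15, 18] (size 6, max 18) hi=[20, 26, 29, 31, 31, 34] (size 6, min 20) -> median=19
Step 13: insert 5 -> lo=[2, 3, 5, 9, 10, 15, 18] (size 7, max 18) hi=[20, 26, 29, 31, 31, 34] (size 6, min 20) -> median=18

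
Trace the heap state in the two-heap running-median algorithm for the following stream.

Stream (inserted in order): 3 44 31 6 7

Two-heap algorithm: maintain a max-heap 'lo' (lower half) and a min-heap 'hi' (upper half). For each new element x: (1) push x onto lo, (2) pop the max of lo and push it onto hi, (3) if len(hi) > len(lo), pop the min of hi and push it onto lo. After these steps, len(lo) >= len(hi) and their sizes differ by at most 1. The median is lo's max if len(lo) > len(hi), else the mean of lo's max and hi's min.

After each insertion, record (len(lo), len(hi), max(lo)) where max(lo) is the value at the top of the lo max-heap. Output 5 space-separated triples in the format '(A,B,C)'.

Step 1: insert 3 -> lo=[3] hi=[] -> (len(lo)=1, len(hi)=0, max(lo)=3)
Step 2: insert 44 -> lo=[3] hi=[44] -> (len(lo)=1, len(hi)=1, max(lo)=3)
Step 3: insert 31 -> lo=[3, 31] hi=[44] -> (len(lo)=2, len(hi)=1, max(lo)=31)
Step 4: insert 6 -> lo=[3, 6] hi=[31, 44] -> (len(lo)=2, len(hi)=2, max(lo)=6)
Step 5: insert 7 -> lo=[3, 6, 7] hi=[31, 44] -> (len(lo)=3, len(hi)=2, max(lo)=7)

Answer: (1,0,3) (1,1,3) (2,1,31) (2,2,6) (3,2,7)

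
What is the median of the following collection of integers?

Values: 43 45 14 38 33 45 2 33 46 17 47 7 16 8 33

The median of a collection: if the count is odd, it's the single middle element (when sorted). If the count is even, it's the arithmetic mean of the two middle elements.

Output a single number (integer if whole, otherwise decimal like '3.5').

Answer: 33

Derivation:
Step 1: insert 43 -> lo=[43] (size 1, max 43) hi=[] (size 0) -> median=43
Step 2: insert 45 -> lo=[43] (size 1, max 43) hi=[45] (size 1, min 45) -> median=44
Step 3: insert 14 -> lo=[14, 43] (size 2, max 43) hi=[45] (size 1, min 45) -> median=43
Step 4: insert 38 -> lo=[14, 38] (size 2, max 38) hi=[43, 45] (size 2, min 43) -> median=40.5
Step 5: insert 33 -> lo=[14, 33, 38] (size 3, max 38) hi=[43, 45] (size 2, min 43) -> median=38
Step 6: insert 45 -> lo=[14, 33, 38] (size 3, max 38) hi=[43, 45, 45] (size 3, min 43) -> median=40.5
Step 7: insert 2 -> lo=[2, 14, 33, 38] (size 4, max 38) hi=[43, 45, 45] (size 3, min 43) -> median=38
Step 8: insert 33 -> lo=[2, 14, 33, 33] (size 4, max 33) hi=[38, 43, 45, 45] (size 4, min 38) -> median=35.5
Step 9: insert 46 -> lo=[2, 14, 33, 33, 38] (size 5, max 38) hi=[43, 45, 45, 46] (size 4, min 43) -> median=38
Step 10: insert 17 -> lo=[2, 14, 17, 33, 33] (size 5, max 33) hi=[38, 43, 45, 45, 46] (size 5, min 38) -> median=35.5
Step 11: insert 47 -> lo=[2, 14, 17, 33, 33, 38] (size 6, max 38) hi=[43, 45, 45, 46, 47] (size 5, min 43) -> median=38
Step 12: insert 7 -> lo=[2, 7, 14, 17, 33, 33] (size 6, max 33) hi=[38, 43, 45, 45, 46, 47] (size 6, min 38) -> median=35.5
Step 13: insert 16 -> lo=[2, 7, 14, 16, 17, 33, 33] (size 7, max 33) hi=[38, 43, 45, 45, 46, 47] (size 6, min 38) -> median=33
Step 14: insert 8 -> lo=[2, 7, 8, 14, 16, 17, 33] (size 7, max 33) hi=[33, 38, 43, 45, 45, 46, 47] (size 7, min 33) -> median=33
Step 15: insert 33 -> lo=[2, 7, 8, 14, 16, 17, 33, 33] (size 8, max 33) hi=[33, 38, 43, 45, 45, 46, 47] (size 7, min 33) -> median=33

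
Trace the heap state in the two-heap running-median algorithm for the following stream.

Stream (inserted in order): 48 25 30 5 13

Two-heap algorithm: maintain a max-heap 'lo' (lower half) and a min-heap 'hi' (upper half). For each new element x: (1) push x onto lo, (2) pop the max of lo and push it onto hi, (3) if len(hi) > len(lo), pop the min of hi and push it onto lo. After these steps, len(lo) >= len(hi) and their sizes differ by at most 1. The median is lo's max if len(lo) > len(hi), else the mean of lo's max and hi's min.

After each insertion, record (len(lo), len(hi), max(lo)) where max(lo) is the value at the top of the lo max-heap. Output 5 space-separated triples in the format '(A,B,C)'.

Step 1: insert 48 -> lo=[48] hi=[] -> (len(lo)=1, len(hi)=0, max(lo)=48)
Step 2: insert 25 -> lo=[25] hi=[48] -> (len(lo)=1, len(hi)=1, max(lo)=25)
Step 3: insert 30 -> lo=[25, 30] hi=[48] -> (len(lo)=2, len(hi)=1, max(lo)=30)
Step 4: insert 5 -> lo=[5, 25] hi=[30, 48] -> (len(lo)=2, len(hi)=2, max(lo)=25)
Step 5: insert 13 -> lo=[5, 13, 25] hi=[30, 48] -> (len(lo)=3, len(hi)=2, max(lo)=25)

Answer: (1,0,48) (1,1,25) (2,1,30) (2,2,25) (3,2,25)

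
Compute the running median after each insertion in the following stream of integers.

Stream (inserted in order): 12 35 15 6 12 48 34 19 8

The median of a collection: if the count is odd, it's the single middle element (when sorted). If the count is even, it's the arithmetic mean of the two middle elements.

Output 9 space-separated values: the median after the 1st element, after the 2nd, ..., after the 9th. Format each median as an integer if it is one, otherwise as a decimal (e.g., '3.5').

Step 1: insert 12 -> lo=[12] (size 1, max 12) hi=[] (size 0) -> median=12
Step 2: insert 35 -> lo=[12] (size 1, max 12) hi=[35] (size 1, min 35) -> median=23.5
Step 3: insert 15 -> lo=[12, 15] (size 2, max 15) hi=[35] (size 1, min 35) -> median=15
Step 4: insert 6 -> lo=[6, 12] (size 2, max 12) hi=[15, 35] (size 2, min 15) -> median=13.5
Step 5: insert 12 -> lo=[6, 12, 12] (size 3, max 12) hi=[15, 35] (size 2, min 15) -> median=12
Step 6: insert 48 -> lo=[6, 12, 12] (size 3, max 12) hi=[15, 35, 48] (size 3, min 15) -> median=13.5
Step 7: insert 34 -> lo=[6, 12, 12, 15] (size 4, max 15) hi=[34, 35, 48] (size 3, min 34) -> median=15
Step 8: insert 19 -> lo=[6, 12, 12, 15] (size 4, max 15) hi=[19, 34, 35, 48] (size 4, min 19) -> median=17
Step 9: insert 8 -> lo=[6, 8, 12, 12, 15] (size 5, max 15) hi=[19, 34, 35, 48] (size 4, min 19) -> median=15

Answer: 12 23.5 15 13.5 12 13.5 15 17 15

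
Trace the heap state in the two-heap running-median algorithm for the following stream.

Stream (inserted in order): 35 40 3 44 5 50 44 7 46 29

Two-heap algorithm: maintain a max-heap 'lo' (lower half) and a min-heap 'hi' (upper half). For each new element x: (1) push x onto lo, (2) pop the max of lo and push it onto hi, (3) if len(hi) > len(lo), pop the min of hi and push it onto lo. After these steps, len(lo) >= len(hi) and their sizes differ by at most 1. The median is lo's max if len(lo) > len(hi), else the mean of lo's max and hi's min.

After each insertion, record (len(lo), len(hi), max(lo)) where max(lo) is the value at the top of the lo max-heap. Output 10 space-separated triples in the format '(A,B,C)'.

Answer: (1,0,35) (1,1,35) (2,1,35) (2,2,35) (3,2,35) (3,3,35) (4,3,40) (4,4,35) (5,4,40) (5,5,35)

Derivation:
Step 1: insert 35 -> lo=[35] hi=[] -> (len(lo)=1, len(hi)=0, max(lo)=35)
Step 2: insert 40 -> lo=[35] hi=[40] -> (len(lo)=1, len(hi)=1, max(lo)=35)
Step 3: insert 3 -> lo=[3, 35] hi=[40] -> (len(lo)=2, len(hi)=1, max(lo)=35)
Step 4: insert 44 -> lo=[3, 35] hi=[40, 44] -> (len(lo)=2, len(hi)=2, max(lo)=35)
Step 5: insert 5 -> lo=[3, 5, 35] hi=[40, 44] -> (len(lo)=3, len(hi)=2, max(lo)=35)
Step 6: insert 50 -> lo=[3, 5, 35] hi=[40, 44, 50] -> (len(lo)=3, len(hi)=3, max(lo)=35)
Step 7: insert 44 -> lo=[3, 5, 35, 40] hi=[44, 44, 50] -> (len(lo)=4, len(hi)=3, max(lo)=40)
Step 8: insert 7 -> lo=[3, 5, 7, 35] hi=[40, 44, 44, 50] -> (len(lo)=4, len(hi)=4, max(lo)=35)
Step 9: insert 46 -> lo=[3, 5, 7, 35, 40] hi=[44, 44, 46, 50] -> (len(lo)=5, len(hi)=4, max(lo)=40)
Step 10: insert 29 -> lo=[3, 5, 7, 29, 35] hi=[40, 44, 44, 46, 50] -> (len(lo)=5, len(hi)=5, max(lo)=35)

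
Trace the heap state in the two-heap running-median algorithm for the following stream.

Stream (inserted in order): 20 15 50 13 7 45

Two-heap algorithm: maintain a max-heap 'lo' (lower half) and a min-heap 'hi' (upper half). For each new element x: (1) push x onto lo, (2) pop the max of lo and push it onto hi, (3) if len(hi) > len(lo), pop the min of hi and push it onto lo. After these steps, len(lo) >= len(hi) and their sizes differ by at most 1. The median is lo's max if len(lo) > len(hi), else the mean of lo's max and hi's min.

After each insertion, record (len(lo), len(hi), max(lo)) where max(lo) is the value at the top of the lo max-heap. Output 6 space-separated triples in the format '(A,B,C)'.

Step 1: insert 20 -> lo=[20] hi=[] -> (len(lo)=1, len(hi)=0, max(lo)=20)
Step 2: insert 15 -> lo=[15] hi=[20] -> (len(lo)=1, len(hi)=1, max(lo)=15)
Step 3: insert 50 -> lo=[15, 20] hi=[50] -> (len(lo)=2, len(hi)=1, max(lo)=20)
Step 4: insert 13 -> lo=[13, 15] hi=[20, 50] -> (len(lo)=2, len(hi)=2, max(lo)=15)
Step 5: insert 7 -> lo=[7, 13, 15] hi=[20, 50] -> (len(lo)=3, len(hi)=2, max(lo)=15)
Step 6: insert 45 -> lo=[7, 13, 15] hi=[20, 45, 50] -> (len(lo)=3, len(hi)=3, max(lo)=15)

Answer: (1,0,20) (1,1,15) (2,1,20) (2,2,15) (3,2,15) (3,3,15)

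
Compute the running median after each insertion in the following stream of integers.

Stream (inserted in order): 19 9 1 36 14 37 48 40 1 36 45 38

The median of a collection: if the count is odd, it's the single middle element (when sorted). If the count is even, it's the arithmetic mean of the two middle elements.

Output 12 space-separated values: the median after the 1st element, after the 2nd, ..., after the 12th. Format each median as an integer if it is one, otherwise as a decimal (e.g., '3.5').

Answer: 19 14 9 14 14 16.5 19 27.5 19 27.5 36 36

Derivation:
Step 1: insert 19 -> lo=[19] (size 1, max 19) hi=[] (size 0) -> median=19
Step 2: insert 9 -> lo=[9] (size 1, max 9) hi=[19] (size 1, min 19) -> median=14
Step 3: insert 1 -> lo=[1, 9] (size 2, max 9) hi=[19] (size 1, min 19) -> median=9
Step 4: insert 36 -> lo=[1, 9] (size 2, max 9) hi=[19, 36] (size 2, min 19) -> median=14
Step 5: insert 14 -> lo=[1, 9, 14] (size 3, max 14) hi=[19, 36] (size 2, min 19) -> median=14
Step 6: insert 37 -> lo=[1, 9, 14] (size 3, max 14) hi=[19, 36, 37] (size 3, min 19) -> median=16.5
Step 7: insert 48 -> lo=[1, 9, 14, 19] (size 4, max 19) hi=[36, 37, 48] (size 3, min 36) -> median=19
Step 8: insert 40 -> lo=[1, 9, 14, 19] (size 4, max 19) hi=[36, 37, 40, 48] (size 4, min 36) -> median=27.5
Step 9: insert 1 -> lo=[1, 1, 9, 14, 19] (size 5, max 19) hi=[36, 37, 40, 48] (size 4, min 36) -> median=19
Step 10: insert 36 -> lo=[1, 1, 9, 14, 19] (size 5, max 19) hi=[36, 36, 37, 40, 48] (size 5, min 36) -> median=27.5
Step 11: insert 45 -> lo=[1, 1, 9, 14, 19, 36] (size 6, max 36) hi=[36, 37, 40, 45, 48] (size 5, min 36) -> median=36
Step 12: insert 38 -> lo=[1, 1, 9, 14, 19, 36] (size 6, max 36) hi=[36, 37, 38, 40, 45, 48] (size 6, min 36) -> median=36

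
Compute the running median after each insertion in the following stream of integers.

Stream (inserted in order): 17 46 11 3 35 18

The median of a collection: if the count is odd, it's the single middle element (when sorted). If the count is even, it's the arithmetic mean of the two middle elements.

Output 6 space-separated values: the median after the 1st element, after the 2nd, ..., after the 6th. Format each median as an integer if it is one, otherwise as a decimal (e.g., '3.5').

Step 1: insert 17 -> lo=[17] (size 1, max 17) hi=[] (size 0) -> median=17
Step 2: insert 46 -> lo=[17] (size 1, max 17) hi=[46] (size 1, min 46) -> median=31.5
Step 3: insert 11 -> lo=[11, 17] (size 2, max 17) hi=[46] (size 1, min 46) -> median=17
Step 4: insert 3 -> lo=[3, 11] (size 2, max 11) hi=[17, 46] (size 2, min 17) -> median=14
Step 5: insert 35 -> lo=[3, 11, 17] (size 3, max 17) hi=[35, 46] (size 2, min 35) -> median=17
Step 6: insert 18 -> lo=[3, 11, 17] (size 3, max 17) hi=[18, 35, 46] (size 3, min 18) -> median=17.5

Answer: 17 31.5 17 14 17 17.5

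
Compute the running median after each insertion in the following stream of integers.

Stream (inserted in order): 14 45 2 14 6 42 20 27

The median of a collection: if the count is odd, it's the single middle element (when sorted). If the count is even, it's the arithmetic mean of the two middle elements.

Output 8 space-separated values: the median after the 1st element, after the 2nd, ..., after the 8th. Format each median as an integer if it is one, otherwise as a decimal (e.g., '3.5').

Step 1: insert 14 -> lo=[14] (size 1, max 14) hi=[] (size 0) -> median=14
Step 2: insert 45 -> lo=[14] (size 1, max 14) hi=[45] (size 1, min 45) -> median=29.5
Step 3: insert 2 -> lo=[2, 14] (size 2, max 14) hi=[45] (size 1, min 45) -> median=14
Step 4: insert 14 -> lo=[2, 14] (size 2, max 14) hi=[14, 45] (size 2, min 14) -> median=14
Step 5: insert 6 -> lo=[2, 6, 14] (size 3, max 14) hi=[14, 45] (size 2, min 14) -> median=14
Step 6: insert 42 -> lo=[2, 6, 14] (size 3, max 14) hi=[14, 42, 45] (size 3, min 14) -> median=14
Step 7: insert 20 -> lo=[2, 6, 14, 14] (size 4, max 14) hi=[20, 42, 45] (size 3, min 20) -> median=14
Step 8: insert 27 -> lo=[2, 6, 14, 14] (size 4, max 14) hi=[20, 27, 42, 45] (size 4, min 20) -> median=17

Answer: 14 29.5 14 14 14 14 14 17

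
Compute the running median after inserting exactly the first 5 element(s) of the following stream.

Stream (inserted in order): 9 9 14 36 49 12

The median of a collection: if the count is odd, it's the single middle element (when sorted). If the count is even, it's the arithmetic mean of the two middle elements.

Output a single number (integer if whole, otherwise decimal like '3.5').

Step 1: insert 9 -> lo=[9] (size 1, max 9) hi=[] (size 0) -> median=9
Step 2: insert 9 -> lo=[9] (size 1, max 9) hi=[9] (size 1, min 9) -> median=9
Step 3: insert 14 -> lo=[9, 9] (size 2, max 9) hi=[14] (size 1, min 14) -> median=9
Step 4: insert 36 -> lo=[9, 9] (size 2, max 9) hi=[14, 36] (size 2, min 14) -> median=11.5
Step 5: insert 49 -> lo=[9, 9, 14] (size 3, max 14) hi=[36, 49] (size 2, min 36) -> median=14

Answer: 14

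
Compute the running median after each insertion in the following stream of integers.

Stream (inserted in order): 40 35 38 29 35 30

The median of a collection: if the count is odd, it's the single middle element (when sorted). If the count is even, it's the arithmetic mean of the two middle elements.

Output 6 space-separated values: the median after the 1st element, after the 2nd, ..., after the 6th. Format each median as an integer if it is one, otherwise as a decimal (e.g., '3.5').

Answer: 40 37.5 38 36.5 35 35

Derivation:
Step 1: insert 40 -> lo=[40] (size 1, max 40) hi=[] (size 0) -> median=40
Step 2: insert 35 -> lo=[35] (size 1, max 35) hi=[40] (size 1, min 40) -> median=37.5
Step 3: insert 38 -> lo=[35, 38] (size 2, max 38) hi=[40] (size 1, min 40) -> median=38
Step 4: insert 29 -> lo=[29, 35] (size 2, max 35) hi=[38, 40] (size 2, min 38) -> median=36.5
Step 5: insert 35 -> lo=[29, 35, 35] (size 3, max 35) hi=[38, 40] (size 2, min 38) -> median=35
Step 6: insert 30 -> lo=[29, 30, 35] (size 3, max 35) hi=[35, 38, 40] (size 3, min 35) -> median=35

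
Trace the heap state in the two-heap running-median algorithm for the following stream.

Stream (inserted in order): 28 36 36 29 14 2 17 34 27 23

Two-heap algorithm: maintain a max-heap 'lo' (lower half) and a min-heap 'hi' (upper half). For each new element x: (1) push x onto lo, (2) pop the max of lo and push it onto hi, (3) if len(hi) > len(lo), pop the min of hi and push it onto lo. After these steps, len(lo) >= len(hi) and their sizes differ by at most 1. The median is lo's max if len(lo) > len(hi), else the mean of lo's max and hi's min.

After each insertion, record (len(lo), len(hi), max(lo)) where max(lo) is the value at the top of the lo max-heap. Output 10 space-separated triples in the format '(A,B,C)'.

Answer: (1,0,28) (1,1,28) (2,1,36) (2,2,29) (3,2,29) (3,3,28) (4,3,28) (4,4,28) (5,4,28) (5,5,27)

Derivation:
Step 1: insert 28 -> lo=[28] hi=[] -> (len(lo)=1, len(hi)=0, max(lo)=28)
Step 2: insert 36 -> lo=[28] hi=[36] -> (len(lo)=1, len(hi)=1, max(lo)=28)
Step 3: insert 36 -> lo=[28, 36] hi=[36] -> (len(lo)=2, len(hi)=1, max(lo)=36)
Step 4: insert 29 -> lo=[28, 29] hi=[36, 36] -> (len(lo)=2, len(hi)=2, max(lo)=29)
Step 5: insert 14 -> lo=[14, 28, 29] hi=[36, 36] -> (len(lo)=3, len(hi)=2, max(lo)=29)
Step 6: insert 2 -> lo=[2, 14, 28] hi=[29, 36, 36] -> (len(lo)=3, len(hi)=3, max(lo)=28)
Step 7: insert 17 -> lo=[2, 14, 17, 28] hi=[29, 36, 36] -> (len(lo)=4, len(hi)=3, max(lo)=28)
Step 8: insert 34 -> lo=[2, 14, 17, 28] hi=[29, 34, 36, 36] -> (len(lo)=4, len(hi)=4, max(lo)=28)
Step 9: insert 27 -> lo=[2, 14, 17, 27, 28] hi=[29, 34, 36, 36] -> (len(lo)=5, len(hi)=4, max(lo)=28)
Step 10: insert 23 -> lo=[2, 14, 17, 23, 27] hi=[28, 29, 34, 36, 36] -> (len(lo)=5, len(hi)=5, max(lo)=27)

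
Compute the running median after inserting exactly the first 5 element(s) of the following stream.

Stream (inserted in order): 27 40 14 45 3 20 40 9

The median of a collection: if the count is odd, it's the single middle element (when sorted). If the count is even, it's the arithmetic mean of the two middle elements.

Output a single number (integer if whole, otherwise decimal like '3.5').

Step 1: insert 27 -> lo=[27] (size 1, max 27) hi=[] (size 0) -> median=27
Step 2: insert 40 -> lo=[27] (size 1, max 27) hi=[40] (size 1, min 40) -> median=33.5
Step 3: insert 14 -> lo=[14, 27] (size 2, max 27) hi=[40] (size 1, min 40) -> median=27
Step 4: insert 45 -> lo=[14, 27] (size 2, max 27) hi=[40, 45] (size 2, min 40) -> median=33.5
Step 5: insert 3 -> lo=[3, 14, 27] (size 3, max 27) hi=[40, 45] (size 2, min 40) -> median=27

Answer: 27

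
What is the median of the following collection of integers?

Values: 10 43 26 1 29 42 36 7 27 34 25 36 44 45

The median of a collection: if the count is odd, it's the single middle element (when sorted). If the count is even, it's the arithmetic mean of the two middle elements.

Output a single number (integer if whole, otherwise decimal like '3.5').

Answer: 31.5

Derivation:
Step 1: insert 10 -> lo=[10] (size 1, max 10) hi=[] (size 0) -> median=10
Step 2: insert 43 -> lo=[10] (size 1, max 10) hi=[43] (size 1, min 43) -> median=26.5
Step 3: insert 26 -> lo=[10, 26] (size 2, max 26) hi=[43] (size 1, min 43) -> median=26
Step 4: insert 1 -> lo=[1, 10] (size 2, max 10) hi=[26, 43] (size 2, min 26) -> median=18
Step 5: insert 29 -> lo=[1, 10, 26] (size 3, max 26) hi=[29, 43] (size 2, min 29) -> median=26
Step 6: insert 42 -> lo=[1, 10, 26] (size 3, max 26) hi=[29, 42, 43] (size 3, min 29) -> median=27.5
Step 7: insert 36 -> lo=[1, 10, 26, 29] (size 4, max 29) hi=[36, 42, 43] (size 3, min 36) -> median=29
Step 8: insert 7 -> lo=[1, 7, 10, 26] (size 4, max 26) hi=[29, 36, 42, 43] (size 4, min 29) -> median=27.5
Step 9: insert 27 -> lo=[1, 7, 10, 26, 27] (size 5, max 27) hi=[29, 36, 42, 43] (size 4, min 29) -> median=27
Step 10: insert 34 -> lo=[1, 7, 10, 26, 27] (size 5, max 27) hi=[29, 34, 36, 42, 43] (size 5, min 29) -> median=28
Step 11: insert 25 -> lo=[1, 7, 10, 25, 26, 27] (size 6, max 27) hi=[29, 34, 36, 42, 43] (size 5, min 29) -> median=27
Step 12: insert 36 -> lo=[1, 7, 10, 25, 26, 27] (size 6, max 27) hi=[29, 34, 36, 36, 42, 43] (size 6, min 29) -> median=28
Step 13: insert 44 -> lo=[1, 7, 10, 25, 26, 27, 29] (size 7, max 29) hi=[34, 36, 36, 42, 43, 44] (size 6, min 34) -> median=29
Step 14: insert 45 -> lo=[1, 7, 10, 25, 26, 27, 29] (size 7, max 29) hi=[34, 36, 36, 42, 43, 44, 45] (size 7, min 34) -> median=31.5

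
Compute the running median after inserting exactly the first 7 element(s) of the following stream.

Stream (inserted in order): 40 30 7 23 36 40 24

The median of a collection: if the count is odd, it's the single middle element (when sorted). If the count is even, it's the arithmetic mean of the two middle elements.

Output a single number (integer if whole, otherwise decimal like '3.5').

Answer: 30

Derivation:
Step 1: insert 40 -> lo=[40] (size 1, max 40) hi=[] (size 0) -> median=40
Step 2: insert 30 -> lo=[30] (size 1, max 30) hi=[40] (size 1, min 40) -> median=35
Step 3: insert 7 -> lo=[7, 30] (size 2, max 30) hi=[40] (size 1, min 40) -> median=30
Step 4: insert 23 -> lo=[7, 23] (size 2, max 23) hi=[30, 40] (size 2, min 30) -> median=26.5
Step 5: insert 36 -> lo=[7, 23, 30] (size 3, max 30) hi=[36, 40] (size 2, min 36) -> median=30
Step 6: insert 40 -> lo=[7, 23, 30] (size 3, max 30) hi=[36, 40, 40] (size 3, min 36) -> median=33
Step 7: insert 24 -> lo=[7, 23, 24, 30] (size 4, max 30) hi=[36, 40, 40] (size 3, min 36) -> median=30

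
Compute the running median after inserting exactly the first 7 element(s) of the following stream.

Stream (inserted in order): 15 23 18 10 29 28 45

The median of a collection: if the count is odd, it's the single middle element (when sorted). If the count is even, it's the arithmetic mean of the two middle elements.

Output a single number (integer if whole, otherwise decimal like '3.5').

Step 1: insert 15 -> lo=[15] (size 1, max 15) hi=[] (size 0) -> median=15
Step 2: insert 23 -> lo=[15] (size 1, max 15) hi=[23] (size 1, min 23) -> median=19
Step 3: insert 18 -> lo=[15, 18] (size 2, max 18) hi=[23] (size 1, min 23) -> median=18
Step 4: insert 10 -> lo=[10, 15] (size 2, max 15) hi=[18, 23] (size 2, min 18) -> median=16.5
Step 5: insert 29 -> lo=[10, 15, 18] (size 3, max 18) hi=[23, 29] (size 2, min 23) -> median=18
Step 6: insert 28 -> lo=[10, 15, 18] (size 3, max 18) hi=[23, 28, 29] (size 3, min 23) -> median=20.5
Step 7: insert 45 -> lo=[10, 15, 18, 23] (size 4, max 23) hi=[28, 29, 45] (size 3, min 28) -> median=23

Answer: 23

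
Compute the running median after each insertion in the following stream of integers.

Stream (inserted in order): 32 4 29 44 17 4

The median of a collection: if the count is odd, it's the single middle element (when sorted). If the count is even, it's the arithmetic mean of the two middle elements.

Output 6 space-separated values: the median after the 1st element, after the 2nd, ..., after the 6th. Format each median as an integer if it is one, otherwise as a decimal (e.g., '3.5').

Answer: 32 18 29 30.5 29 23

Derivation:
Step 1: insert 32 -> lo=[32] (size 1, max 32) hi=[] (size 0) -> median=32
Step 2: insert 4 -> lo=[4] (size 1, max 4) hi=[32] (size 1, min 32) -> median=18
Step 3: insert 29 -> lo=[4, 29] (size 2, max 29) hi=[32] (size 1, min 32) -> median=29
Step 4: insert 44 -> lo=[4, 29] (size 2, max 29) hi=[32, 44] (size 2, min 32) -> median=30.5
Step 5: insert 17 -> lo=[4, 17, 29] (size 3, max 29) hi=[32, 44] (size 2, min 32) -> median=29
Step 6: insert 4 -> lo=[4, 4, 17] (size 3, max 17) hi=[29, 32, 44] (size 3, min 29) -> median=23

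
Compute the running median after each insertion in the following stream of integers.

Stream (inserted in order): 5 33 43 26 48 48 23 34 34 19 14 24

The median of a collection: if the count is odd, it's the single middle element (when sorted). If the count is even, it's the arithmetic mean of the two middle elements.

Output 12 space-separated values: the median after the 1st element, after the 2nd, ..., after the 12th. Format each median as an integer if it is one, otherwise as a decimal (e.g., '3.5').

Step 1: insert 5 -> lo=[5] (size 1, max 5) hi=[] (size 0) -> median=5
Step 2: insert 33 -> lo=[5] (size 1, max 5) hi=[33] (size 1, min 33) -> median=19
Step 3: insert 43 -> lo=[5, 33] (size 2, max 33) hi=[43] (size 1, min 43) -> median=33
Step 4: insert 26 -> lo=[5, 26] (size 2, max 26) hi=[33, 43] (size 2, min 33) -> median=29.5
Step 5: insert 48 -> lo=[5, 26, 33] (size 3, max 33) hi=[43, 48] (size 2, min 43) -> median=33
Step 6: insert 48 -> lo=[5, 26, 33] (size 3, max 33) hi=[43, 48, 48] (size 3, min 43) -> median=38
Step 7: insert 23 -> lo=[5, 23, 26, 33] (size 4, max 33) hi=[43, 48, 48] (size 3, min 43) -> median=33
Step 8: insert 34 -> lo=[5, 23, 26, 33] (size 4, max 33) hi=[34, 43, 48, 48] (size 4, min 34) -> median=33.5
Step 9: insert 34 -> lo=[5, 23, 26, 33, 34] (size 5, max 34) hi=[34, 43, 48, 48] (size 4, min 34) -> median=34
Step 10: insert 19 -> lo=[5, 19, 23, 26, 33] (size 5, max 33) hi=[34, 34, 43, 48, 48] (size 5, min 34) -> median=33.5
Step 11: insert 14 -> lo=[5, 14, 19, 23, 26, 33] (size 6, max 33) hi=[34, 34, 43, 48, 48] (size 5, min 34) -> median=33
Step 12: insert 24 -> lo=[5, 14, 19, 23, 24, 26] (size 6, max 26) hi=[33, 34, 34, 43, 48, 48] (size 6, min 33) -> median=29.5

Answer: 5 19 33 29.5 33 38 33 33.5 34 33.5 33 29.5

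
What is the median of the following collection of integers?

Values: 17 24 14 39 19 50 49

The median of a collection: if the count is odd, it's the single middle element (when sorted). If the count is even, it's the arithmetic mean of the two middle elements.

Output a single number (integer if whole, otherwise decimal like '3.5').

Step 1: insert 17 -> lo=[17] (size 1, max 17) hi=[] (size 0) -> median=17
Step 2: insert 24 -> lo=[17] (size 1, max 17) hi=[24] (size 1, min 24) -> median=20.5
Step 3: insert 14 -> lo=[14, 17] (size 2, max 17) hi=[24] (size 1, min 24) -> median=17
Step 4: insert 39 -> lo=[14, 17] (size 2, max 17) hi=[24, 39] (size 2, min 24) -> median=20.5
Step 5: insert 19 -> lo=[14, 17, 19] (size 3, max 19) hi=[24, 39] (size 2, min 24) -> median=19
Step 6: insert 50 -> lo=[14, 17, 19] (size 3, max 19) hi=[24, 39, 50] (size 3, min 24) -> median=21.5
Step 7: insert 49 -> lo=[14, 17, 19, 24] (size 4, max 24) hi=[39, 49, 50] (size 3, min 39) -> median=24

Answer: 24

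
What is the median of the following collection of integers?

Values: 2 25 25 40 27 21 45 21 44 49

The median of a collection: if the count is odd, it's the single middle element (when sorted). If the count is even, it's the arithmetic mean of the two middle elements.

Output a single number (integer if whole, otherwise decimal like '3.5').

Answer: 26

Derivation:
Step 1: insert 2 -> lo=[2] (size 1, max 2) hi=[] (size 0) -> median=2
Step 2: insert 25 -> lo=[2] (size 1, max 2) hi=[25] (size 1, min 25) -> median=13.5
Step 3: insert 25 -> lo=[2, 25] (size 2, max 25) hi=[25] (size 1, min 25) -> median=25
Step 4: insert 40 -> lo=[2, 25] (size 2, max 25) hi=[25, 40] (size 2, min 25) -> median=25
Step 5: insert 27 -> lo=[2, 25, 25] (size 3, max 25) hi=[27, 40] (size 2, min 27) -> median=25
Step 6: insert 21 -> lo=[2, 21, 25] (size 3, max 25) hi=[25, 27, 40] (size 3, min 25) -> median=25
Step 7: insert 45 -> lo=[2, 21, 25, 25] (size 4, max 25) hi=[27, 40, 45] (size 3, min 27) -> median=25
Step 8: insert 21 -> lo=[2, 21, 21, 25] (size 4, max 25) hi=[25, 27, 40, 45] (size 4, min 25) -> median=25
Step 9: insert 44 -> lo=[2, 21, 21, 25, 25] (size 5, max 25) hi=[27, 40, 44, 45] (size 4, min 27) -> median=25
Step 10: insert 49 -> lo=[2, 21, 21, 25, 25] (size 5, max 25) hi=[27, 40, 44, 45, 49] (size 5, min 27) -> median=26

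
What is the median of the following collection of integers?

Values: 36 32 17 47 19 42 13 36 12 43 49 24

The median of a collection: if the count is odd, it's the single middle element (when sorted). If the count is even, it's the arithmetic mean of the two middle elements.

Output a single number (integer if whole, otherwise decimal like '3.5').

Step 1: insert 36 -> lo=[36] (size 1, max 36) hi=[] (size 0) -> median=36
Step 2: insert 32 -> lo=[32] (size 1, max 32) hi=[36] (size 1, min 36) -> median=34
Step 3: insert 17 -> lo=[17, 32] (size 2, max 32) hi=[36] (size 1, min 36) -> median=32
Step 4: insert 47 -> lo=[17, 32] (size 2, max 32) hi=[36, 47] (size 2, min 36) -> median=34
Step 5: insert 19 -> lo=[17, 19, 32] (size 3, max 32) hi=[36, 47] (size 2, min 36) -> median=32
Step 6: insert 42 -> lo=[17, 19, 32] (size 3, max 32) hi=[36, 42, 47] (size 3, min 36) -> median=34
Step 7: insert 13 -> lo=[13, 17, 19, 32] (size 4, max 32) hi=[36, 42, 47] (size 3, min 36) -> median=32
Step 8: insert 36 -> lo=[13, 17, 19, 32] (size 4, max 32) hi=[36, 36, 42, 47] (size 4, min 36) -> median=34
Step 9: insert 12 -> lo=[12, 13, 17, 19, 32] (size 5, max 32) hi=[36, 36, 42, 47] (size 4, min 36) -> median=32
Step 10: insert 43 -> lo=[12, 13, 17, 19, 32] (size 5, max 32) hi=[36, 36, 42, 43, 47] (size 5, min 36) -> median=34
Step 11: insert 49 -> lo=[12, 13, 17, 19, 32, 36] (size 6, max 36) hi=[36, 42, 43, 47, 49] (size 5, min 36) -> median=36
Step 12: insert 24 -> lo=[12, 13, 17, 19, 24, 32] (size 6, max 32) hi=[36, 36, 42, 43, 47, 49] (size 6, min 36) -> median=34

Answer: 34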